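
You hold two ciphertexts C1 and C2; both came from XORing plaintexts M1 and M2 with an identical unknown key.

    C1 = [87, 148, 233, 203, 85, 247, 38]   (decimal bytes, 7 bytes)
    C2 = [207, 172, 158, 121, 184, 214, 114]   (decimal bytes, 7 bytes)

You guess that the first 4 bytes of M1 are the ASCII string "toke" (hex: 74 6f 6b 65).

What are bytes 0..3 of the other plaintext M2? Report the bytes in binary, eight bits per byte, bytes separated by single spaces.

First, C1 ⊕ C2 = (M1 ⊕ K) ⊕ (M2 ⊕ K) = M1 ⊕ M2, so the key drops out. Then M2 = (M1 ⊕ M2) ⊕ M1 over the first 4 bytes.
byte 0: (57 XOR cf) XOR 74 = 98 XOR 74 = ec
byte 1: (94 XOR ac) XOR 6f = 38 XOR 6f = 57
byte 2: (e9 XOR 9e) XOR 6b = 77 XOR 6b = 1c
byte 3: (cb XOR 79) XOR 65 = b2 XOR 65 = d7

11101100 01010111 00011100 11010111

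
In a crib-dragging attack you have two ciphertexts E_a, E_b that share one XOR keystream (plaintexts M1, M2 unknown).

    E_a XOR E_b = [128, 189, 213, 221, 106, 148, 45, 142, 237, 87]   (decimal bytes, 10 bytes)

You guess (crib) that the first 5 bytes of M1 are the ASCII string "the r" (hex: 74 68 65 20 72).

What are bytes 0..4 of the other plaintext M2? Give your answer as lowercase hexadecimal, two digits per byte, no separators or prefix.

f4d5b0fd18

Since E_a ⊕ E_b = M1 ⊕ M2, XORing with the guessed M1 bytes yields the corresponding M2 bytes: M2 = (E_a ⊕ E_b) ⊕ M1.
80 XOR 74 = f4
bd XOR 68 = d5
d5 XOR 65 = b0
dd XOR 20 = fd
6a XOR 72 = 18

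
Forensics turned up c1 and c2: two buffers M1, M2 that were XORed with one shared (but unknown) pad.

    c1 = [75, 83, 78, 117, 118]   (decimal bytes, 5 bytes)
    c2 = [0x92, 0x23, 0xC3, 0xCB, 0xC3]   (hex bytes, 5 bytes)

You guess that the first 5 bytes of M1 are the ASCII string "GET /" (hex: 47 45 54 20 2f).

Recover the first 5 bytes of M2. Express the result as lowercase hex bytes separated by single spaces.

9e 35 d9 9e 9a

First, c1 ⊕ c2 = (M1 ⊕ K) ⊕ (M2 ⊕ K) = M1 ⊕ M2, so the key drops out. Then M2 = (M1 ⊕ M2) ⊕ M1 over the first 5 bytes.
byte 0: (4b xor 92) xor 47 = d9 xor 47 = 9e
byte 1: (53 xor 23) xor 45 = 70 xor 45 = 35
byte 2: (4e xor c3) xor 54 = 8d xor 54 = d9
byte 3: (75 xor cb) xor 20 = be xor 20 = 9e
byte 4: (76 xor c3) xor 2f = b5 xor 2f = 9a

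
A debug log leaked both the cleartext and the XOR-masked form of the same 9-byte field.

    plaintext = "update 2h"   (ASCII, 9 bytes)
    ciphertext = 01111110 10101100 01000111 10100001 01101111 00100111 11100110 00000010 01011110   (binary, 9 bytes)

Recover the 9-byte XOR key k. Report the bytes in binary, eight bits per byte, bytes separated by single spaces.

Since ciphertext = plaintext ⊕ k, XORing both sides with plaintext gives k = plaintext ⊕ ciphertext.
01110101 ⊕ 01111110 = 00001011
01110000 ⊕ 10101100 = 11011100
01100100 ⊕ 01000111 = 00100011
01100001 ⊕ 10100001 = 11000000
01110100 ⊕ 01101111 = 00011011
01100101 ⊕ 00100111 = 01000010
00100000 ⊕ 11100110 = 11000110
00110010 ⊕ 00000010 = 00110000
01101000 ⊕ 01011110 = 00110110

00001011 11011100 00100011 11000000 00011011 01000010 11000110 00110000 00110110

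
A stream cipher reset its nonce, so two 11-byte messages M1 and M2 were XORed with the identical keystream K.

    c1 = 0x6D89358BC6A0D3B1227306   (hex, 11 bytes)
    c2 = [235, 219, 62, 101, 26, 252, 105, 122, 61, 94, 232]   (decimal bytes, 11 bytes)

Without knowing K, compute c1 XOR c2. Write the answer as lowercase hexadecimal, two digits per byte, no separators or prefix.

c1 ⊕ c2 = (M1 ⊕ K) ⊕ (M2 ⊕ K) = M1 ⊕ M2 — the shared key cancels under XOR.
byte 0: 6d ^ eb = 86
byte 1: 89 ^ db = 52
byte 2: 35 ^ 3e = 0b
byte 3: 8b ^ 65 = ee
byte 4: c6 ^ 1a = dc
byte 5: a0 ^ fc = 5c
byte 6: d3 ^ 69 = ba
byte 7: b1 ^ 7a = cb
byte 8: 22 ^ 3d = 1f
byte 9: 73 ^ 5e = 2d
byte 10: 06 ^ e8 = ee

86520beedc5cbacb1f2dee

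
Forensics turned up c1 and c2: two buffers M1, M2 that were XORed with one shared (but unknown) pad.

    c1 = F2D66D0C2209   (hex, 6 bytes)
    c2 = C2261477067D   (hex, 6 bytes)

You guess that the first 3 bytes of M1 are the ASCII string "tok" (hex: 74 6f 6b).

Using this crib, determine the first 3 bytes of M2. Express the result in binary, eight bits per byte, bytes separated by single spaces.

First, c1 ⊕ c2 = (M1 ⊕ K) ⊕ (M2 ⊕ K) = M1 ⊕ M2, so the key drops out. Then M2 = (M1 ⊕ M2) ⊕ M1 over the first 3 bytes.
byte 0: (f2 xor c2) xor 74 = 30 xor 74 = 44
byte 1: (d6 xor 26) xor 6f = f0 xor 6f = 9f
byte 2: (6d xor 14) xor 6b = 79 xor 6b = 12

01000100 10011111 00010010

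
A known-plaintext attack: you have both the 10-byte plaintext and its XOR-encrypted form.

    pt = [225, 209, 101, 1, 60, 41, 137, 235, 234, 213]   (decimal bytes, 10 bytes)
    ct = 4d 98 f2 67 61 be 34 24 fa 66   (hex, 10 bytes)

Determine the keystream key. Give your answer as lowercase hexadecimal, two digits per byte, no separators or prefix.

ac4997665d97bdcf10b3

Since ct = pt ⊕ key, XORing both sides with pt gives key = pt ⊕ ct.
byte 0: 225 ^  77 = 172
byte 1: 209 ^ 152 =  73
byte 2: 101 ^ 242 = 151
byte 3:   1 ^ 103 = 102
byte 4:  60 ^  97 =  93
byte 5:  41 ^ 190 = 151
byte 6: 137 ^  52 = 189
byte 7: 235 ^  36 = 207
byte 8: 234 ^ 250 =  16
byte 9: 213 ^ 102 = 179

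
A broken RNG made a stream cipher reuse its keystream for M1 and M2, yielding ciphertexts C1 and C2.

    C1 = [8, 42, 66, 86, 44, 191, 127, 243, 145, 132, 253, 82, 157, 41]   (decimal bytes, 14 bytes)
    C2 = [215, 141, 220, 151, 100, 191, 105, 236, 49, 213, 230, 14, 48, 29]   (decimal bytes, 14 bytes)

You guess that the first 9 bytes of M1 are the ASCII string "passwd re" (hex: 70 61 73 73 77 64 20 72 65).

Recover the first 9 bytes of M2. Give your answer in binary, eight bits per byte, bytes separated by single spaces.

10101111 11000110 11101101 10110010 00111111 01100100 00110110 01101101 11000101

First, C1 ⊕ C2 = (M1 ⊕ K) ⊕ (M2 ⊕ K) = M1 ⊕ M2, so the key drops out. Then M2 = (M1 ⊕ M2) ⊕ M1 over the first 9 bytes.
byte 0: (08 xor d7) xor 70 = df xor 70 = af
byte 1: (2a xor 8d) xor 61 = a7 xor 61 = c6
byte 2: (42 xor dc) xor 73 = 9e xor 73 = ed
byte 3: (56 xor 97) xor 73 = c1 xor 73 = b2
byte 4: (2c xor 64) xor 77 = 48 xor 77 = 3f
byte 5: (bf xor bf) xor 64 = 00 xor 64 = 64
byte 6: (7f xor 69) xor 20 = 16 xor 20 = 36
byte 7: (f3 xor ec) xor 72 = 1f xor 72 = 6d
byte 8: (91 xor 31) xor 65 = a0 xor 65 = c5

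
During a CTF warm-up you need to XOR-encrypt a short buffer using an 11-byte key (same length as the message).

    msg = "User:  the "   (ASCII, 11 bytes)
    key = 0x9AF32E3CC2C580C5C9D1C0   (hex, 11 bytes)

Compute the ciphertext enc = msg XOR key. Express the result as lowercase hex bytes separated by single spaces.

cf 80 4b 4e f8 e5 a0 b1 a1 b4 e0

55 xor 9a = cf
73 xor f3 = 80
65 xor 2e = 4b
72 xor 3c = 4e
3a xor c2 = f8
20 xor c5 = e5
20 xor 80 = a0
74 xor c5 = b1
68 xor c9 = a1
65 xor d1 = b4
20 xor c0 = e0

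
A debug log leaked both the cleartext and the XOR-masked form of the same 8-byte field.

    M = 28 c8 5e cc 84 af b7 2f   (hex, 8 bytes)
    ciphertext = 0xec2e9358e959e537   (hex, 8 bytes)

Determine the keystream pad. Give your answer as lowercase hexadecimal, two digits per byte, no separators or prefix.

Since ciphertext = M ⊕ pad, XORing both sides with M gives pad = M ⊕ ciphertext.
byte 0: 28 XOR ec = c4
byte 1: c8 XOR 2e = e6
byte 2: 5e XOR 93 = cd
byte 3: cc XOR 58 = 94
byte 4: 84 XOR e9 = 6d
byte 5: af XOR 59 = f6
byte 6: b7 XOR e5 = 52
byte 7: 2f XOR 37 = 18

c4e6cd946df65218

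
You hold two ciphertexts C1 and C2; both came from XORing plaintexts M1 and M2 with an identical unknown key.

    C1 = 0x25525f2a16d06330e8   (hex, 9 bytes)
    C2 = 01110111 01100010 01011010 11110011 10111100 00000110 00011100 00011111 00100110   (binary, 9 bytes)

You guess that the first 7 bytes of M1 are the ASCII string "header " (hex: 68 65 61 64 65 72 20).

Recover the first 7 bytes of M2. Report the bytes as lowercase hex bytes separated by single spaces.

3a 55 64 bd cf a4 5f

First, C1 ⊕ C2 = (M1 ⊕ K) ⊕ (M2 ⊕ K) = M1 ⊕ M2, so the key drops out. Then M2 = (M1 ⊕ M2) ⊕ M1 over the first 7 bytes.
byte 0: (25 ⊕ 77) ⊕ 68 = 52 ⊕ 68 = 3a
byte 1: (52 ⊕ 62) ⊕ 65 = 30 ⊕ 65 = 55
byte 2: (5f ⊕ 5a) ⊕ 61 = 05 ⊕ 61 = 64
byte 3: (2a ⊕ f3) ⊕ 64 = d9 ⊕ 64 = bd
byte 4: (16 ⊕ bc) ⊕ 65 = aa ⊕ 65 = cf
byte 5: (d0 ⊕ 06) ⊕ 72 = d6 ⊕ 72 = a4
byte 6: (63 ⊕ 1c) ⊕ 20 = 7f ⊕ 20 = 5f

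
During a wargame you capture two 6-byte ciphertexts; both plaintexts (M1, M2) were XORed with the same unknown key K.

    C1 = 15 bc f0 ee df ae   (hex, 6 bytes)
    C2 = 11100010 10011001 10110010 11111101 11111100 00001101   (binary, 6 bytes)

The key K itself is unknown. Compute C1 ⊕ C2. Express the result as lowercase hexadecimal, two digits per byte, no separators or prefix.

C1 ⊕ C2 = (M1 ⊕ K) ⊕ (M2 ⊕ K) = M1 ⊕ M2 — the shared key cancels under XOR.
byte 0:  21 XOR 226 = 247
byte 1: 188 XOR 153 =  37
byte 2: 240 XOR 178 =  66
byte 3: 238 XOR 253 =  19
byte 4: 223 XOR 252 =  35
byte 5: 174 XOR  13 = 163

f725421323a3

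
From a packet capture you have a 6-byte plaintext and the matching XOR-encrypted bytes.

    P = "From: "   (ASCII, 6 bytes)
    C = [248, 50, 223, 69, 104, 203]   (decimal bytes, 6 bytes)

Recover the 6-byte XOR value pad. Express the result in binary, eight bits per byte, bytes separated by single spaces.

Since C = P ⊕ pad, XORing both sides with P gives pad = P ⊕ C.
 70 ^ 248 = 190
114 ^  50 =  64
111 ^ 223 = 176
109 ^  69 =  40
 58 ^ 104 =  82
 32 ^ 203 = 235

10111110 01000000 10110000 00101000 01010010 11101011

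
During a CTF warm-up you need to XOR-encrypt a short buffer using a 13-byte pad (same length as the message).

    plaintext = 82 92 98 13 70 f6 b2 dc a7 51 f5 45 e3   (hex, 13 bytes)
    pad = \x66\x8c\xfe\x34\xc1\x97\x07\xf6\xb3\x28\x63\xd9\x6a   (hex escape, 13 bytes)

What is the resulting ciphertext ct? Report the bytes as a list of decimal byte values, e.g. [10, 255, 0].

[228, 30, 102, 39, 177, 97, 181, 42, 20, 121, 150, 156, 137]

10000010 XOR 01100110 = 11100100
10010010 XOR 10001100 = 00011110
10011000 XOR 11111110 = 01100110
00010011 XOR 00110100 = 00100111
01110000 XOR 11000001 = 10110001
11110110 XOR 10010111 = 01100001
10110010 XOR 00000111 = 10110101
11011100 XOR 11110110 = 00101010
10100111 XOR 10110011 = 00010100
01010001 XOR 00101000 = 01111001
11110101 XOR 01100011 = 10010110
01000101 XOR 11011001 = 10011100
11100011 XOR 01101010 = 10001001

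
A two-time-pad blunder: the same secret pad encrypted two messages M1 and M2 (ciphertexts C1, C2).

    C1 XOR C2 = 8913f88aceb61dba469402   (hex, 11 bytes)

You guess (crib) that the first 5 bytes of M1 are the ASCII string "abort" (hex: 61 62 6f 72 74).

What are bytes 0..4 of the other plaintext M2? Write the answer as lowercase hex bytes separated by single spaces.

Since C1 ⊕ C2 = M1 ⊕ M2, XORing with the guessed M1 bytes yields the corresponding M2 bytes: M2 = (C1 ⊕ C2) ⊕ M1.
89 ^ 61 = e8
13 ^ 62 = 71
f8 ^ 6f = 97
8a ^ 72 = f8
ce ^ 74 = ba

e8 71 97 f8 ba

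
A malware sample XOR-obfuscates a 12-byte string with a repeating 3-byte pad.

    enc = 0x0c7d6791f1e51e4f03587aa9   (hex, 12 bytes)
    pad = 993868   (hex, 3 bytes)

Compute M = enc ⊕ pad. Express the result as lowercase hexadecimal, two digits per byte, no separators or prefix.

95450f08c98d87776bc142c1

The 3-byte key repeats, so the effective keystream is 99 38 68 99 38 68 99 38 68 99 38 68.
byte 0: 0c ^ 99 = 95
byte 1: 7d ^ 38 = 45
byte 2: 67 ^ 68 = 0f
byte 3: 91 ^ 99 = 08
byte 4: f1 ^ 38 = c9
byte 5: e5 ^ 68 = 8d
byte 6: 1e ^ 99 = 87
byte 7: 4f ^ 38 = 77
byte 8: 03 ^ 68 = 6b
byte 9: 58 ^ 99 = c1
byte 10: 7a ^ 38 = 42
byte 11: a9 ^ 68 = c1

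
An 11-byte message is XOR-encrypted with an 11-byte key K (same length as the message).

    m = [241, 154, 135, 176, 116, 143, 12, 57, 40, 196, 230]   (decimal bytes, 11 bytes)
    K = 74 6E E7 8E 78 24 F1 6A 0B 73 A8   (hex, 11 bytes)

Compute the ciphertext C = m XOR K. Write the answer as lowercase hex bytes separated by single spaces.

XOR is its own inverse, so applying the key byte-wise gives the result directly.
byte 0: f1 ⊕ 74 = 85
byte 1: 9a ⊕ 6e = f4
byte 2: 87 ⊕ e7 = 60
byte 3: b0 ⊕ 8e = 3e
byte 4: 74 ⊕ 78 = 0c
byte 5: 8f ⊕ 24 = ab
byte 6: 0c ⊕ f1 = fd
byte 7: 39 ⊕ 6a = 53
byte 8: 28 ⊕ 0b = 23
byte 9: c4 ⊕ 73 = b7
byte 10: e6 ⊕ a8 = 4e

85 f4 60 3e 0c ab fd 53 23 b7 4e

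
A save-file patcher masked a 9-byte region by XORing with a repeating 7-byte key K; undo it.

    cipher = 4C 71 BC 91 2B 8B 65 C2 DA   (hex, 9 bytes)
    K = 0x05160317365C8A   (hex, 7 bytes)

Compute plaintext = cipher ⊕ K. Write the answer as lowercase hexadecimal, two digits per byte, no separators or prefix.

The 7-byte key repeats, so the effective keystream is 05 16 03 17 36 5c 8a 05 16.
byte 0: 4c ⊕ 05 = 49
byte 1: 71 ⊕ 16 = 67
byte 2: bc ⊕ 03 = bf
byte 3: 91 ⊕ 17 = 86
byte 4: 2b ⊕ 36 = 1d
byte 5: 8b ⊕ 5c = d7
byte 6: 65 ⊕ 8a = ef
byte 7: c2 ⊕ 05 = c7
byte 8: da ⊕ 16 = cc

4967bf861dd7efc7cc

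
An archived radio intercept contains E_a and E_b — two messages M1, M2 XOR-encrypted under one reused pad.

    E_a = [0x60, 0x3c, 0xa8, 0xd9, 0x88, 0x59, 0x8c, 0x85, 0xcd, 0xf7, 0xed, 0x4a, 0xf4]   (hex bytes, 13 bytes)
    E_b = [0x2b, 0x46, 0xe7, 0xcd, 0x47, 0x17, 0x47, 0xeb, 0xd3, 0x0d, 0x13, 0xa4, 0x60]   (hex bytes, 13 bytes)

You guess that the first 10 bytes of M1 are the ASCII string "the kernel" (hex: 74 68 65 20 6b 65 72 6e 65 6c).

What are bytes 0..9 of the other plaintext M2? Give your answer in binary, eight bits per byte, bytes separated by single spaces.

00111111 00010010 00101010 00110100 10100100 00101011 10111001 00000000 01111011 10010110

First, E_a ⊕ E_b = (M1 ⊕ K) ⊕ (M2 ⊕ K) = M1 ⊕ M2, so the key drops out. Then M2 = (M1 ⊕ M2) ⊕ M1 over the first 10 bytes.
byte 0: (60 XOR 2b) XOR 74 = 4b XOR 74 = 3f
byte 1: (3c XOR 46) XOR 68 = 7a XOR 68 = 12
byte 2: (a8 XOR e7) XOR 65 = 4f XOR 65 = 2a
byte 3: (d9 XOR cd) XOR 20 = 14 XOR 20 = 34
byte 4: (88 XOR 47) XOR 6b = cf XOR 6b = a4
byte 5: (59 XOR 17) XOR 65 = 4e XOR 65 = 2b
byte 6: (8c XOR 47) XOR 72 = cb XOR 72 = b9
byte 7: (85 XOR eb) XOR 6e = 6e XOR 6e = 00
byte 8: (cd XOR d3) XOR 65 = 1e XOR 65 = 7b
byte 9: (f7 XOR 0d) XOR 6c = fa XOR 6c = 96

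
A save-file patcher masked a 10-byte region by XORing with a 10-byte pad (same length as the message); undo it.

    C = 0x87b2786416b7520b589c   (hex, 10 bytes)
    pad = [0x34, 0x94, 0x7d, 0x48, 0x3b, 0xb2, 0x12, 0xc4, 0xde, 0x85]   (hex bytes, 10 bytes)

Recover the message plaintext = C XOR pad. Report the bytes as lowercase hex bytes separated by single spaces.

XOR is its own inverse, so applying the key byte-wise gives the result directly.
87 ^ 34 = b3
b2 ^ 94 = 26
78 ^ 7d = 05
64 ^ 48 = 2c
16 ^ 3b = 2d
b7 ^ b2 = 05
52 ^ 12 = 40
0b ^ c4 = cf
58 ^ de = 86
9c ^ 85 = 19

b3 26 05 2c 2d 05 40 cf 86 19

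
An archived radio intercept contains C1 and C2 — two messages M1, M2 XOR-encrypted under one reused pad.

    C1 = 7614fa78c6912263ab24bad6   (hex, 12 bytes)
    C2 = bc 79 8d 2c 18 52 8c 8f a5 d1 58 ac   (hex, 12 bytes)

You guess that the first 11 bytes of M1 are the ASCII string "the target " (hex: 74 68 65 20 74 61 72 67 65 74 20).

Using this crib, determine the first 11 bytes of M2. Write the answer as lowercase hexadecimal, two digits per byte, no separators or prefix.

be051274aaa2dc8b6b81c2

First, C1 ⊕ C2 = (M1 ⊕ K) ⊕ (M2 ⊕ K) = M1 ⊕ M2, so the key drops out. Then M2 = (M1 ⊕ M2) ⊕ M1 over the first 11 bytes.
byte 0: (76 xor bc) xor 74 = ca xor 74 = be
byte 1: (14 xor 79) xor 68 = 6d xor 68 = 05
byte 2: (fa xor 8d) xor 65 = 77 xor 65 = 12
byte 3: (78 xor 2c) xor 20 = 54 xor 20 = 74
byte 4: (c6 xor 18) xor 74 = de xor 74 = aa
byte 5: (91 xor 52) xor 61 = c3 xor 61 = a2
byte 6: (22 xor 8c) xor 72 = ae xor 72 = dc
byte 7: (63 xor 8f) xor 67 = ec xor 67 = 8b
byte 8: (ab xor a5) xor 65 = 0e xor 65 = 6b
byte 9: (24 xor d1) xor 74 = f5 xor 74 = 81
byte 10: (ba xor 58) xor 20 = e2 xor 20 = c2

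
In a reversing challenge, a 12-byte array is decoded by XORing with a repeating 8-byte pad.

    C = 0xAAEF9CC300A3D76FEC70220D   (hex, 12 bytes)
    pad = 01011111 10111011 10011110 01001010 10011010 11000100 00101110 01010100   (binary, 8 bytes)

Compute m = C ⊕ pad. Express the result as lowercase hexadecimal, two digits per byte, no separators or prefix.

f55402899a67f93bb3cbbc47

The 8-byte key repeats, so the effective keystream is 5f bb 9e 4a 9a c4 2e 54 5f bb 9e 4a.
byte 0: 10101010 ⊕ 01011111 = 11110101
byte 1: 11101111 ⊕ 10111011 = 01010100
byte 2: 10011100 ⊕ 10011110 = 00000010
byte 3: 11000011 ⊕ 01001010 = 10001001
byte 4: 00000000 ⊕ 10011010 = 10011010
byte 5: 10100011 ⊕ 11000100 = 01100111
byte 6: 11010111 ⊕ 00101110 = 11111001
byte 7: 01101111 ⊕ 01010100 = 00111011
byte 8: 11101100 ⊕ 01011111 = 10110011
byte 9: 01110000 ⊕ 10111011 = 11001011
byte 10: 00100010 ⊕ 10011110 = 10111100
byte 11: 00001101 ⊕ 01001010 = 01000111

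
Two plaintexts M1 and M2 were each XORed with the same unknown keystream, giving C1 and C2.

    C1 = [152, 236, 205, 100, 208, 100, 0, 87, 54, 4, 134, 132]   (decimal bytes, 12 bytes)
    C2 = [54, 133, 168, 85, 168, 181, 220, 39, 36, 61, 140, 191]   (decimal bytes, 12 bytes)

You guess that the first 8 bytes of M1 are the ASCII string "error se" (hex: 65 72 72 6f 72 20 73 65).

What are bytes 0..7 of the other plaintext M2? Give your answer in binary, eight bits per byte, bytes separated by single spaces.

First, C1 ⊕ C2 = (M1 ⊕ K) ⊕ (M2 ⊕ K) = M1 ⊕ M2, so the key drops out. Then M2 = (M1 ⊕ M2) ⊕ M1 over the first 8 bytes.
byte 0: (98 ⊕ 36) ⊕ 65 = ae ⊕ 65 = cb
byte 1: (ec ⊕ 85) ⊕ 72 = 69 ⊕ 72 = 1b
byte 2: (cd ⊕ a8) ⊕ 72 = 65 ⊕ 72 = 17
byte 3: (64 ⊕ 55) ⊕ 6f = 31 ⊕ 6f = 5e
byte 4: (d0 ⊕ a8) ⊕ 72 = 78 ⊕ 72 = 0a
byte 5: (64 ⊕ b5) ⊕ 20 = d1 ⊕ 20 = f1
byte 6: (00 ⊕ dc) ⊕ 73 = dc ⊕ 73 = af
byte 7: (57 ⊕ 27) ⊕ 65 = 70 ⊕ 65 = 15

11001011 00011011 00010111 01011110 00001010 11110001 10101111 00010101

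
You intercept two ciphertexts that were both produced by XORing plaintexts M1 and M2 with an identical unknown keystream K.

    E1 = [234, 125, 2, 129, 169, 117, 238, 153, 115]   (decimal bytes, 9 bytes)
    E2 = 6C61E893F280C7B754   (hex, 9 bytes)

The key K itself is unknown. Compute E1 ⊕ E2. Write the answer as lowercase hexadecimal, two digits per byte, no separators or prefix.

861cea125bf5292e27

E1 ⊕ E2 = (M1 ⊕ K) ⊕ (M2 ⊕ K) = M1 ⊕ M2 — the shared key cancels under XOR.
ea xor 6c = 86
7d xor 61 = 1c
02 xor e8 = ea
81 xor 93 = 12
a9 xor f2 = 5b
75 xor 80 = f5
ee xor c7 = 29
99 xor b7 = 2e
73 xor 54 = 27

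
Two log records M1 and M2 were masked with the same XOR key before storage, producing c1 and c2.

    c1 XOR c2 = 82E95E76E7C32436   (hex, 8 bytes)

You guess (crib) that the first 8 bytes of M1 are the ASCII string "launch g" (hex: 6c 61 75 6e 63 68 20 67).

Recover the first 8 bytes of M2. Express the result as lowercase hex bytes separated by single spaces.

Since c1 ⊕ c2 = M1 ⊕ M2, XORing with the guessed M1 bytes yields the corresponding M2 bytes: M2 = (c1 ⊕ c2) ⊕ M1.
byte 0: 130 ⊕ 108 = 238
byte 1: 233 ⊕  97 = 136
byte 2:  94 ⊕ 117 =  43
byte 3: 118 ⊕ 110 =  24
byte 4: 231 ⊕  99 = 132
byte 5: 195 ⊕ 104 = 171
byte 6:  36 ⊕  32 =   4
byte 7:  54 ⊕ 103 =  81

ee 88 2b 18 84 ab 04 51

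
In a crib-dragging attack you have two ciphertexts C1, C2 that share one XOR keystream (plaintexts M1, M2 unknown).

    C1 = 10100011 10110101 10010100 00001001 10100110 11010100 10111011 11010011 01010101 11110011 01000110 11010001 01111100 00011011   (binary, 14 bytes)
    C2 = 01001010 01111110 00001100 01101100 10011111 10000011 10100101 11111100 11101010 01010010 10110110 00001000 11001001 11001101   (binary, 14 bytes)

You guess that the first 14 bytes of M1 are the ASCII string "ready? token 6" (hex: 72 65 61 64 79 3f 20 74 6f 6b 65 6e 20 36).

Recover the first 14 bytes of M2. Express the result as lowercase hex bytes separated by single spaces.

9b ae f9 01 40 68 3e 5b d0 ca 95 b7 95 e0

First, C1 ⊕ C2 = (M1 ⊕ K) ⊕ (M2 ⊕ K) = M1 ⊕ M2, so the key drops out. Then M2 = (M1 ⊕ M2) ⊕ M1 over the first 14 bytes.
byte 0: (a3 XOR 4a) XOR 72 = e9 XOR 72 = 9b
byte 1: (b5 XOR 7e) XOR 65 = cb XOR 65 = ae
byte 2: (94 XOR 0c) XOR 61 = 98 XOR 61 = f9
byte 3: (09 XOR 6c) XOR 64 = 65 XOR 64 = 01
byte 4: (a6 XOR 9f) XOR 79 = 39 XOR 79 = 40
byte 5: (d4 XOR 83) XOR 3f = 57 XOR 3f = 68
byte 6: (bb XOR a5) XOR 20 = 1e XOR 20 = 3e
byte 7: (d3 XOR fc) XOR 74 = 2f XOR 74 = 5b
byte 8: (55 XOR ea) XOR 6f = bf XOR 6f = d0
byte 9: (f3 XOR 52) XOR 6b = a1 XOR 6b = ca
byte 10: (46 XOR b6) XOR 65 = f0 XOR 65 = 95
byte 11: (d1 XOR 08) XOR 6e = d9 XOR 6e = b7
byte 12: (7c XOR c9) XOR 20 = b5 XOR 20 = 95
byte 13: (1b XOR cd) XOR 36 = d6 XOR 36 = e0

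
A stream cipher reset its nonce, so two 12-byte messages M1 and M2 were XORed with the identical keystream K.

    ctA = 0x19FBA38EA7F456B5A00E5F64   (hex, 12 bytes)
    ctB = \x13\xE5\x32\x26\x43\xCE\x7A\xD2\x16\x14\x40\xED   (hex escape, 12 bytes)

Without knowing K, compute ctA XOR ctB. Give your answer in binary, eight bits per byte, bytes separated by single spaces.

00001010 00011110 10010001 10101000 11100100 00111010 00101100 01100111 10110110 00011010 00011111 10001001

ctA ⊕ ctB = (M1 ⊕ K) ⊕ (M2 ⊕ K) = M1 ⊕ M2 — the shared key cancels under XOR.
19 ^ 13 = 0a
fb ^ e5 = 1e
a3 ^ 32 = 91
8e ^ 26 = a8
a7 ^ 43 = e4
f4 ^ ce = 3a
56 ^ 7a = 2c
b5 ^ d2 = 67
a0 ^ 16 = b6
0e ^ 14 = 1a
5f ^ 40 = 1f
64 ^ ed = 89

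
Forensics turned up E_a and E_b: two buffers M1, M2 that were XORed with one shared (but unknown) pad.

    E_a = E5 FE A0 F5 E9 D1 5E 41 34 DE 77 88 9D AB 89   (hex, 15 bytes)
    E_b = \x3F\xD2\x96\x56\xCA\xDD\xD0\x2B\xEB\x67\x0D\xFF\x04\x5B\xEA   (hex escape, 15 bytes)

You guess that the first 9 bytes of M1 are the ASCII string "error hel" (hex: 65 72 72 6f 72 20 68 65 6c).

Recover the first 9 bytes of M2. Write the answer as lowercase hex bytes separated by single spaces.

bf 5e 44 cc 51 2c e6 0f b3

First, E_a ⊕ E_b = (M1 ⊕ K) ⊕ (M2 ⊕ K) = M1 ⊕ M2, so the key drops out. Then M2 = (M1 ⊕ M2) ⊕ M1 over the first 9 bytes.
byte 0: (e5 XOR 3f) XOR 65 = da XOR 65 = bf
byte 1: (fe XOR d2) XOR 72 = 2c XOR 72 = 5e
byte 2: (a0 XOR 96) XOR 72 = 36 XOR 72 = 44
byte 3: (f5 XOR 56) XOR 6f = a3 XOR 6f = cc
byte 4: (e9 XOR ca) XOR 72 = 23 XOR 72 = 51
byte 5: (d1 XOR dd) XOR 20 = 0c XOR 20 = 2c
byte 6: (5e XOR d0) XOR 68 = 8e XOR 68 = e6
byte 7: (41 XOR 2b) XOR 65 = 6a XOR 65 = 0f
byte 8: (34 XOR eb) XOR 6c = df XOR 6c = b3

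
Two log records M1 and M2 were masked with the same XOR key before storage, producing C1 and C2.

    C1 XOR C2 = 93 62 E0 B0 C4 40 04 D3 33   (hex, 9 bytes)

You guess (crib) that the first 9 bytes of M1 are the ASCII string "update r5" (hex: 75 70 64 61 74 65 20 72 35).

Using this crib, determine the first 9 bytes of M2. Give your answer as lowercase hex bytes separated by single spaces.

e6 12 84 d1 b0 25 24 a1 06

Since C1 ⊕ C2 = M1 ⊕ M2, XORing with the guessed M1 bytes yields the corresponding M2 bytes: M2 = (C1 ⊕ C2) ⊕ M1.
byte 0: 93 ⊕ 75 = e6
byte 1: 62 ⊕ 70 = 12
byte 2: e0 ⊕ 64 = 84
byte 3: b0 ⊕ 61 = d1
byte 4: c4 ⊕ 74 = b0
byte 5: 40 ⊕ 65 = 25
byte 6: 04 ⊕ 20 = 24
byte 7: d3 ⊕ 72 = a1
byte 8: 33 ⊕ 35 = 06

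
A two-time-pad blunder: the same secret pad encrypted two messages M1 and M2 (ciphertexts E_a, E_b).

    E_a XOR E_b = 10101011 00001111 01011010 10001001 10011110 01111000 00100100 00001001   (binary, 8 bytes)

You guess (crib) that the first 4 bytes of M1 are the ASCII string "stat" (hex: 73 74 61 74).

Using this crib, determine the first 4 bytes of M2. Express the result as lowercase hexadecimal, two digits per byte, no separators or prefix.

d87b3bfd

Since E_a ⊕ E_b = M1 ⊕ M2, XORing with the guessed M1 bytes yields the corresponding M2 bytes: M2 = (E_a ⊕ E_b) ⊕ M1.
171 ^ 115 = 216
 15 ^ 116 = 123
 90 ^  97 =  59
137 ^ 116 = 253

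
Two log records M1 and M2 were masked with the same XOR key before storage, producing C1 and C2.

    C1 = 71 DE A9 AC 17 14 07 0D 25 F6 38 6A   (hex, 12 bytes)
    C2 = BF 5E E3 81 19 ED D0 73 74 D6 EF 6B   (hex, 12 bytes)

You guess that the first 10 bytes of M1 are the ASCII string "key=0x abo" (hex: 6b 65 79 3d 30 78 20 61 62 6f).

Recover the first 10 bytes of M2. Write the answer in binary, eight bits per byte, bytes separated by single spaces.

First, C1 ⊕ C2 = (M1 ⊕ K) ⊕ (M2 ⊕ K) = M1 ⊕ M2, so the key drops out. Then M2 = (M1 ⊕ M2) ⊕ M1 over the first 10 bytes.
byte 0: (71 ⊕ bf) ⊕ 6b = ce ⊕ 6b = a5
byte 1: (de ⊕ 5e) ⊕ 65 = 80 ⊕ 65 = e5
byte 2: (a9 ⊕ e3) ⊕ 79 = 4a ⊕ 79 = 33
byte 3: (ac ⊕ 81) ⊕ 3d = 2d ⊕ 3d = 10
byte 4: (17 ⊕ 19) ⊕ 30 = 0e ⊕ 30 = 3e
byte 5: (14 ⊕ ed) ⊕ 78 = f9 ⊕ 78 = 81
byte 6: (07 ⊕ d0) ⊕ 20 = d7 ⊕ 20 = f7
byte 7: (0d ⊕ 73) ⊕ 61 = 7e ⊕ 61 = 1f
byte 8: (25 ⊕ 74) ⊕ 62 = 51 ⊕ 62 = 33
byte 9: (f6 ⊕ d6) ⊕ 6f = 20 ⊕ 6f = 4f

10100101 11100101 00110011 00010000 00111110 10000001 11110111 00011111 00110011 01001111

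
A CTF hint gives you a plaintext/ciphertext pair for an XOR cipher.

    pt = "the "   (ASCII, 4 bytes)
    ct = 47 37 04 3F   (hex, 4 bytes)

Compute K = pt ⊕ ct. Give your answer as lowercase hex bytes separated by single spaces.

Since ct = pt ⊕ K, XORing both sides with pt gives K = pt ⊕ ct.
74 xor 47 = 33
68 xor 37 = 5f
65 xor 04 = 61
20 xor 3f = 1f

33 5f 61 1f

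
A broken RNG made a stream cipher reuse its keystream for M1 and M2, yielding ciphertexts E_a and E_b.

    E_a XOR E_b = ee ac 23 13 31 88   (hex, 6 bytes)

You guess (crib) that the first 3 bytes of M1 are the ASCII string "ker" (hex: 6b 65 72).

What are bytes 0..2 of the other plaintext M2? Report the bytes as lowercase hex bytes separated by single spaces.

Since E_a ⊕ E_b = M1 ⊕ M2, XORing with the guessed M1 bytes yields the corresponding M2 bytes: M2 = (E_a ⊕ E_b) ⊕ M1.
byte 0: 11101110 XOR 01101011 = 10000101
byte 1: 10101100 XOR 01100101 = 11001001
byte 2: 00100011 XOR 01110010 = 01010001

85 c9 51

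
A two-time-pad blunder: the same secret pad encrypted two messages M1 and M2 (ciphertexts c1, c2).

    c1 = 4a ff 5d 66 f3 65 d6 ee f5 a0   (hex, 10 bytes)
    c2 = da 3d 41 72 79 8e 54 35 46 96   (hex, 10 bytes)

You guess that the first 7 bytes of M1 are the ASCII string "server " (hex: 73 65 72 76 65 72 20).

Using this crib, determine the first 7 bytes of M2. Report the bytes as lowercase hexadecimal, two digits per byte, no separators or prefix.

First, c1 ⊕ c2 = (M1 ⊕ K) ⊕ (M2 ⊕ K) = M1 ⊕ M2, so the key drops out. Then M2 = (M1 ⊕ M2) ⊕ M1 over the first 7 bytes.
byte 0: (4a xor da) xor 73 = 90 xor 73 = e3
byte 1: (ff xor 3d) xor 65 = c2 xor 65 = a7
byte 2: (5d xor 41) xor 72 = 1c xor 72 = 6e
byte 3: (66 xor 72) xor 76 = 14 xor 76 = 62
byte 4: (f3 xor 79) xor 65 = 8a xor 65 = ef
byte 5: (65 xor 8e) xor 72 = eb xor 72 = 99
byte 6: (d6 xor 54) xor 20 = 82 xor 20 = a2

e3a76e62ef99a2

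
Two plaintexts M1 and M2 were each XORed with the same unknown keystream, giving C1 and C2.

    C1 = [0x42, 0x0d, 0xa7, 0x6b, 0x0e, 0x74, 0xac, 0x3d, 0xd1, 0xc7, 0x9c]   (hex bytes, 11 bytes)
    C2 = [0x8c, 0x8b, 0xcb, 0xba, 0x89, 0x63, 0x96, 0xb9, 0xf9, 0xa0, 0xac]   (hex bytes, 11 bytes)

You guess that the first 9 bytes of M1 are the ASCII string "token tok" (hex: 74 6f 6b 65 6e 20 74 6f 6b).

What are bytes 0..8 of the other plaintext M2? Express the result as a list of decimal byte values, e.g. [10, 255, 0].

[186, 233, 7, 180, 233, 55, 78, 235, 67]

First, C1 ⊕ C2 = (M1 ⊕ K) ⊕ (M2 ⊕ K) = M1 ⊕ M2, so the key drops out. Then M2 = (M1 ⊕ M2) ⊕ M1 over the first 9 bytes.
byte 0: (42 XOR 8c) XOR 74 = ce XOR 74 = ba
byte 1: (0d XOR 8b) XOR 6f = 86 XOR 6f = e9
byte 2: (a7 XOR cb) XOR 6b = 6c XOR 6b = 07
byte 3: (6b XOR ba) XOR 65 = d1 XOR 65 = b4
byte 4: (0e XOR 89) XOR 6e = 87 XOR 6e = e9
byte 5: (74 XOR 63) XOR 20 = 17 XOR 20 = 37
byte 6: (ac XOR 96) XOR 74 = 3a XOR 74 = 4e
byte 7: (3d XOR b9) XOR 6f = 84 XOR 6f = eb
byte 8: (d1 XOR f9) XOR 6b = 28 XOR 6b = 43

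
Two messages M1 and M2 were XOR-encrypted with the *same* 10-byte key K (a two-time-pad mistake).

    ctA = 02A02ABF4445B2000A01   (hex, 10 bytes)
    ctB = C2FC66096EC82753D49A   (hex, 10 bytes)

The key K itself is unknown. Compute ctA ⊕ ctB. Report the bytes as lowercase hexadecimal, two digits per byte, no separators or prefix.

ctA ⊕ ctB = (M1 ⊕ K) ⊕ (M2 ⊕ K) = M1 ⊕ M2 — the shared key cancels under XOR.
00000010 ^ 11000010 = 11000000
10100000 ^ 11111100 = 01011100
00101010 ^ 01100110 = 01001100
10111111 ^ 00001001 = 10110110
01000100 ^ 01101110 = 00101010
01000101 ^ 11001000 = 10001101
10110010 ^ 00100111 = 10010101
00000000 ^ 01010011 = 01010011
00001010 ^ 11010100 = 11011110
00000001 ^ 10011010 = 10011011

c05c4cb62a8d9553de9b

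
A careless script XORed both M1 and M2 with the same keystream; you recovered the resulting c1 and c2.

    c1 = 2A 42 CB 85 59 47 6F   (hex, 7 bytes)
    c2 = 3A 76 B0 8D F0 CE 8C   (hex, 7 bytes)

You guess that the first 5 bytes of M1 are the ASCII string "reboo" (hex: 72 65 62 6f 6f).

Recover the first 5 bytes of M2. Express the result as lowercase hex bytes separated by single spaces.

First, c1 ⊕ c2 = (M1 ⊕ K) ⊕ (M2 ⊕ K) = M1 ⊕ M2, so the key drops out. Then M2 = (M1 ⊕ M2) ⊕ M1 over the first 5 bytes.
byte 0: (2a xor 3a) xor 72 = 10 xor 72 = 62
byte 1: (42 xor 76) xor 65 = 34 xor 65 = 51
byte 2: (cb xor b0) xor 62 = 7b xor 62 = 19
byte 3: (85 xor 8d) xor 6f = 08 xor 6f = 67
byte 4: (59 xor f0) xor 6f = a9 xor 6f = c6

62 51 19 67 c6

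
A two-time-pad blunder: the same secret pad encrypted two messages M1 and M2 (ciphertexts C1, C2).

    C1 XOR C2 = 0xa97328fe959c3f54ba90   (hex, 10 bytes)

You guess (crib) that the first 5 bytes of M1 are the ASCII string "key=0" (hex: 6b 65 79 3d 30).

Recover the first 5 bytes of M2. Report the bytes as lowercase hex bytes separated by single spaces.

c2 16 51 c3 a5

Since C1 ⊕ C2 = M1 ⊕ M2, XORing with the guessed M1 bytes yields the corresponding M2 bytes: M2 = (C1 ⊕ C2) ⊕ M1.
10101001 ^ 01101011 = 11000010
01110011 ^ 01100101 = 00010110
00101000 ^ 01111001 = 01010001
11111110 ^ 00111101 = 11000011
10010101 ^ 00110000 = 10100101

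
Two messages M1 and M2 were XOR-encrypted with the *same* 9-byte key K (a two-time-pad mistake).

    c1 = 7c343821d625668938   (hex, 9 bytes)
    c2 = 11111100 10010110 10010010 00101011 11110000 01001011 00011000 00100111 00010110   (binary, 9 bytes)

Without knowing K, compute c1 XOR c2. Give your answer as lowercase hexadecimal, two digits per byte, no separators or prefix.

c1 ⊕ c2 = (M1 ⊕ K) ⊕ (M2 ⊕ K) = M1 ⊕ M2 — the shared key cancels under XOR.
byte 0: 01111100 XOR 11111100 = 10000000
byte 1: 00110100 XOR 10010110 = 10100010
byte 2: 00111000 XOR 10010010 = 10101010
byte 3: 00100001 XOR 00101011 = 00001010
byte 4: 11010110 XOR 11110000 = 00100110
byte 5: 00100101 XOR 01001011 = 01101110
byte 6: 01100110 XOR 00011000 = 01111110
byte 7: 10001001 XOR 00100111 = 10101110
byte 8: 00111000 XOR 00010110 = 00101110

80a2aa0a266e7eae2e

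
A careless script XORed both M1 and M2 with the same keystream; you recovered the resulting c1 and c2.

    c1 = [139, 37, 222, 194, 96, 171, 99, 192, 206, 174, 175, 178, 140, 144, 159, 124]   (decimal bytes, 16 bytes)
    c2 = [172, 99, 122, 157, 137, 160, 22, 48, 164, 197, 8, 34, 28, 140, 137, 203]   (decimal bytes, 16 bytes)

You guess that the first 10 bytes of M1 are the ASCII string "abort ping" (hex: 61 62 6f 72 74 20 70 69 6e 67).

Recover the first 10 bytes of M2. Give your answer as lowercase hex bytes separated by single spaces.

First, c1 ⊕ c2 = (M1 ⊕ K) ⊕ (M2 ⊕ K) = M1 ⊕ M2, so the key drops out. Then M2 = (M1 ⊕ M2) ⊕ M1 over the first 10 bytes.
byte 0: (8b ^ ac) ^ 61 = 27 ^ 61 = 46
byte 1: (25 ^ 63) ^ 62 = 46 ^ 62 = 24
byte 2: (de ^ 7a) ^ 6f = a4 ^ 6f = cb
byte 3: (c2 ^ 9d) ^ 72 = 5f ^ 72 = 2d
byte 4: (60 ^ 89) ^ 74 = e9 ^ 74 = 9d
byte 5: (ab ^ a0) ^ 20 = 0b ^ 20 = 2b
byte 6: (63 ^ 16) ^ 70 = 75 ^ 70 = 05
byte 7: (c0 ^ 30) ^ 69 = f0 ^ 69 = 99
byte 8: (ce ^ a4) ^ 6e = 6a ^ 6e = 04
byte 9: (ae ^ c5) ^ 67 = 6b ^ 67 = 0c

46 24 cb 2d 9d 2b 05 99 04 0c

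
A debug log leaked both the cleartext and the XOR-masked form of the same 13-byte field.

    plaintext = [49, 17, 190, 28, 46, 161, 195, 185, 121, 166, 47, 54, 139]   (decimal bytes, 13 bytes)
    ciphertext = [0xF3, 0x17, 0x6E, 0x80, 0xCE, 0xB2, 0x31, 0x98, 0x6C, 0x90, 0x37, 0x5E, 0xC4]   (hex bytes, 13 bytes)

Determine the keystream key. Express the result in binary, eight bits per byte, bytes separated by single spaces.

Since ciphertext = plaintext ⊕ key, XORing both sides with plaintext gives key = plaintext ⊕ ciphertext.
 49 XOR 243 = 194
 17 XOR  23 =   6
190 XOR 110 = 208
 28 XOR 128 = 156
 46 XOR 206 = 224
161 XOR 178 =  19
195 XOR  49 = 242
185 XOR 152 =  33
121 XOR 108 =  21
166 XOR 144 =  54
 47 XOR  55 =  24
 54 XOR  94 = 104
139 XOR 196 =  79

11000010 00000110 11010000 10011100 11100000 00010011 11110010 00100001 00010101 00110110 00011000 01101000 01001111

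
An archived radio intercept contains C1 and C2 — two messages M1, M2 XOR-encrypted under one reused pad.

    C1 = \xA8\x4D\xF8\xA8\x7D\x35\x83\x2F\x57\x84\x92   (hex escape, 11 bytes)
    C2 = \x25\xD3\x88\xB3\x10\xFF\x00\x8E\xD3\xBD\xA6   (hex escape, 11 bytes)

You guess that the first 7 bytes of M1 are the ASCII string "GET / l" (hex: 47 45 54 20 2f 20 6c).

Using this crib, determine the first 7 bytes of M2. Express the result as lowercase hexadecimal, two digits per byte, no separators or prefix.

First, C1 ⊕ C2 = (M1 ⊕ K) ⊕ (M2 ⊕ K) = M1 ⊕ M2, so the key drops out. Then M2 = (M1 ⊕ M2) ⊕ M1 over the first 7 bytes.
byte 0: (a8 xor 25) xor 47 = 8d xor 47 = ca
byte 1: (4d xor d3) xor 45 = 9e xor 45 = db
byte 2: (f8 xor 88) xor 54 = 70 xor 54 = 24
byte 3: (a8 xor b3) xor 20 = 1b xor 20 = 3b
byte 4: (7d xor 10) xor 2f = 6d xor 2f = 42
byte 5: (35 xor ff) xor 20 = ca xor 20 = ea
byte 6: (83 xor 00) xor 6c = 83 xor 6c = ef

cadb243b42eaef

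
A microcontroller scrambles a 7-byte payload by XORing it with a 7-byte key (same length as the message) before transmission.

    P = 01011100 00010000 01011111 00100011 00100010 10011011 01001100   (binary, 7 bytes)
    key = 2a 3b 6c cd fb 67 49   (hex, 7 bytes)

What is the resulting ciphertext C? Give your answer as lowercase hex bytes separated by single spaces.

76 2b 33 ee d9 fc 05

XOR is its own inverse, so applying the key byte-wise gives the result directly.
5c ^ 2a = 76
10 ^ 3b = 2b
5f ^ 6c = 33
23 ^ cd = ee
22 ^ fb = d9
9b ^ 67 = fc
4c ^ 49 = 05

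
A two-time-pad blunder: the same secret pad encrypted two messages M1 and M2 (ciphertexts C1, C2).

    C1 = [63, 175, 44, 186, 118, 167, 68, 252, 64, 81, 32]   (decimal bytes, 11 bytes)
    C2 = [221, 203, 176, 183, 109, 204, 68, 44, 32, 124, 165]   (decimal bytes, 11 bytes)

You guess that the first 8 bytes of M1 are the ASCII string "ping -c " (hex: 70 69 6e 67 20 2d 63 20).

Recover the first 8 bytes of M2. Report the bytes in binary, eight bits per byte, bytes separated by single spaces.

First, C1 ⊕ C2 = (M1 ⊕ K) ⊕ (M2 ⊕ K) = M1 ⊕ M2, so the key drops out. Then M2 = (M1 ⊕ M2) ⊕ M1 over the first 8 bytes.
byte 0: (3f ^ dd) ^ 70 = e2 ^ 70 = 92
byte 1: (af ^ cb) ^ 69 = 64 ^ 69 = 0d
byte 2: (2c ^ b0) ^ 6e = 9c ^ 6e = f2
byte 3: (ba ^ b7) ^ 67 = 0d ^ 67 = 6a
byte 4: (76 ^ 6d) ^ 20 = 1b ^ 20 = 3b
byte 5: (a7 ^ cc) ^ 2d = 6b ^ 2d = 46
byte 6: (44 ^ 44) ^ 63 = 00 ^ 63 = 63
byte 7: (fc ^ 2c) ^ 20 = d0 ^ 20 = f0

10010010 00001101 11110010 01101010 00111011 01000110 01100011 11110000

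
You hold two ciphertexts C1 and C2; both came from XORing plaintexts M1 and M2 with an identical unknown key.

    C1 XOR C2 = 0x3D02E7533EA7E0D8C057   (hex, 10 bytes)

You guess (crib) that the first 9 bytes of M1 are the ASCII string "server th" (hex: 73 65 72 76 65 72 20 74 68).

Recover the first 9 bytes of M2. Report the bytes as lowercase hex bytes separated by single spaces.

Since C1 ⊕ C2 = M1 ⊕ M2, XORing with the guessed M1 bytes yields the corresponding M2 bytes: M2 = (C1 ⊕ C2) ⊕ M1.
3d ⊕ 73 = 4e
02 ⊕ 65 = 67
e7 ⊕ 72 = 95
53 ⊕ 76 = 25
3e ⊕ 65 = 5b
a7 ⊕ 72 = d5
e0 ⊕ 20 = c0
d8 ⊕ 74 = ac
c0 ⊕ 68 = a8

4e 67 95 25 5b d5 c0 ac a8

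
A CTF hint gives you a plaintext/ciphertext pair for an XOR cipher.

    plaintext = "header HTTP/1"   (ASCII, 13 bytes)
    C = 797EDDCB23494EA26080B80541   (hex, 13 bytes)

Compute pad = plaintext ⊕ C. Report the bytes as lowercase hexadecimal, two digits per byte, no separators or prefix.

Since C = plaintext ⊕ pad, XORing both sides with plaintext gives pad = plaintext ⊕ C.
byte 0: 01101000 xor 01111001 = 00010001
byte 1: 01100101 xor 01111110 = 00011011
byte 2: 01100001 xor 11011101 = 10111100
byte 3: 01100100 xor 11001011 = 10101111
byte 4: 01100101 xor 00100011 = 01000110
byte 5: 01110010 xor 01001001 = 00111011
byte 6: 00100000 xor 01001110 = 01101110
byte 7: 01001000 xor 10100010 = 11101010
byte 8: 01010100 xor 01100000 = 00110100
byte 9: 01010100 xor 10000000 = 11010100
byte 10: 01010000 xor 10111000 = 11101000
byte 11: 00101111 xor 00000101 = 00101010
byte 12: 00110001 xor 01000001 = 01110000

111bbcaf463b6eea34d4e82a70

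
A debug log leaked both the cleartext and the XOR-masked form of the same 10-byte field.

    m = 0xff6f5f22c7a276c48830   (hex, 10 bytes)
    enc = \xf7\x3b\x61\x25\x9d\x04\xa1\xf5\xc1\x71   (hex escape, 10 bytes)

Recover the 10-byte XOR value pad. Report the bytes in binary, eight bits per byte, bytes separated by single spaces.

Since enc = m ⊕ pad, XORing both sides with m gives pad = m ⊕ enc.
ff XOR f7 = 08
6f XOR 3b = 54
5f XOR 61 = 3e
22 XOR 25 = 07
c7 XOR 9d = 5a
a2 XOR 04 = a6
76 XOR a1 = d7
c4 XOR f5 = 31
88 XOR c1 = 49
30 XOR 71 = 41

00001000 01010100 00111110 00000111 01011010 10100110 11010111 00110001 01001001 01000001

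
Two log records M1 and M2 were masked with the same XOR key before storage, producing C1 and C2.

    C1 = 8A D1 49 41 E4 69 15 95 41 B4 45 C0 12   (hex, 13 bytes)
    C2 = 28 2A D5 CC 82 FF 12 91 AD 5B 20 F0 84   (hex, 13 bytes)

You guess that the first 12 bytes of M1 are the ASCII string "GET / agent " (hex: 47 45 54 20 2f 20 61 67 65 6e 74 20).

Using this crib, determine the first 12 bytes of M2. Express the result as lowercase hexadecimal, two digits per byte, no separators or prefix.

First, C1 ⊕ C2 = (M1 ⊕ K) ⊕ (M2 ⊕ K) = M1 ⊕ M2, so the key drops out. Then M2 = (M1 ⊕ M2) ⊕ M1 over the first 12 bytes.
byte 0: (8a xor 28) xor 47 = a2 xor 47 = e5
byte 1: (d1 xor 2a) xor 45 = fb xor 45 = be
byte 2: (49 xor d5) xor 54 = 9c xor 54 = c8
byte 3: (41 xor cc) xor 20 = 8d xor 20 = ad
byte 4: (e4 xor 82) xor 2f = 66 xor 2f = 49
byte 5: (69 xor ff) xor 20 = 96 xor 20 = b6
byte 6: (15 xor 12) xor 61 = 07 xor 61 = 66
byte 7: (95 xor 91) xor 67 = 04 xor 67 = 63
byte 8: (41 xor ad) xor 65 = ec xor 65 = 89
byte 9: (b4 xor 5b) xor 6e = ef xor 6e = 81
byte 10: (45 xor 20) xor 74 = 65 xor 74 = 11
byte 11: (c0 xor f0) xor 20 = 30 xor 20 = 10

e5bec8ad49b6666389811110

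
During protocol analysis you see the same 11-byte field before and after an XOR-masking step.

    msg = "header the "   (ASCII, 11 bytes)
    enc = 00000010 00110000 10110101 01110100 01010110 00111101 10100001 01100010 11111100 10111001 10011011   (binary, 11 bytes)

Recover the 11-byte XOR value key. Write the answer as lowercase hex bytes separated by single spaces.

Since enc = msg ⊕ key, XORing both sides with msg gives key = msg ⊕ enc.
104 XOR   2 = 106
101 XOR  48 =  85
 97 XOR 181 = 212
100 XOR 116 =  16
101 XOR  86 =  51
114 XOR  61 =  79
 32 XOR 161 = 129
116 XOR  98 =  22
104 XOR 252 = 148
101 XOR 185 = 220
 32 XOR 155 = 187

6a 55 d4 10 33 4f 81 16 94 dc bb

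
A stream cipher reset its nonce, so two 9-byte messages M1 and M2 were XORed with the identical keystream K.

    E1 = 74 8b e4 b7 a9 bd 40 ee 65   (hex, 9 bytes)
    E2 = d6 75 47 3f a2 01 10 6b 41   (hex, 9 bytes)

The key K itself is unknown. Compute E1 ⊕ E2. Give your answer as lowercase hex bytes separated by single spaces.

a2 fe a3 88 0b bc 50 85 24

E1 ⊕ E2 = (M1 ⊕ K) ⊕ (M2 ⊕ K) = M1 ⊕ M2 — the shared key cancels under XOR.
74 ^ d6 = a2
8b ^ 75 = fe
e4 ^ 47 = a3
b7 ^ 3f = 88
a9 ^ a2 = 0b
bd ^ 01 = bc
40 ^ 10 = 50
ee ^ 6b = 85
65 ^ 41 = 24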